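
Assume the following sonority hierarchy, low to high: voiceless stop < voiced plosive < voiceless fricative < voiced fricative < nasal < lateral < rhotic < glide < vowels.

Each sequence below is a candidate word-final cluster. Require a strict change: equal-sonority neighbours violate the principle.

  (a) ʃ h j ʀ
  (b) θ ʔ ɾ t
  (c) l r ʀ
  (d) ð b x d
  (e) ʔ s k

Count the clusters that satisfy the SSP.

(a) 3-3-8-7 → violates
(b) 3-1-7-1 → violates
(c) 6-7-7 → violates
(d) 4-2-3-2 → violates
(e) 1-3-1 → violates

0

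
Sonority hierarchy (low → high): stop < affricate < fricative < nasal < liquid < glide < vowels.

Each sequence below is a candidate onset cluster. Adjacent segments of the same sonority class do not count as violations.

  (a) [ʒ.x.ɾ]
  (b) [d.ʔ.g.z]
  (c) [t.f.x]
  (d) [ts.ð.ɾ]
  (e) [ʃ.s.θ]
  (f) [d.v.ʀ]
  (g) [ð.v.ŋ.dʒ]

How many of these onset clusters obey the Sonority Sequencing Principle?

6

(a) 3-3-5 → obeys
(b) 1-1-1-3 → obeys
(c) 1-3-3 → obeys
(d) 2-3-5 → obeys
(e) 3-3-3 → obeys
(f) 1-3-5 → obeys
(g) 3-3-4-2 → violates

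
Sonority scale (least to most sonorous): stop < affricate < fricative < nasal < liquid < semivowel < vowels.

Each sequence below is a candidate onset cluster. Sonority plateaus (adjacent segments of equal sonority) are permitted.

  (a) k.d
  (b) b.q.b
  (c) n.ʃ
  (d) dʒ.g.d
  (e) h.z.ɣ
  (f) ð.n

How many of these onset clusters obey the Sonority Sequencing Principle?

(a) 1-1 → obeys
(b) 1-1-1 → obeys
(c) 4-3 → violates
(d) 2-1-1 → violates
(e) 3-3-3 → obeys
(f) 3-4 → obeys

4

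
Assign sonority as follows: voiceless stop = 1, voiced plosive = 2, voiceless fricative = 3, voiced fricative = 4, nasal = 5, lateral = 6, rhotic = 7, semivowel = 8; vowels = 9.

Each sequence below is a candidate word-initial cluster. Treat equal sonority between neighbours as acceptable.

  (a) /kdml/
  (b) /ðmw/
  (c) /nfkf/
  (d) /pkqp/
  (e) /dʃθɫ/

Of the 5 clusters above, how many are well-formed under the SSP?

(a) 1-2-5-6 → obeys
(b) 4-5-8 → obeys
(c) 5-3-1-3 → violates
(d) 1-1-1-1 → obeys
(e) 2-3-3-6 → obeys

4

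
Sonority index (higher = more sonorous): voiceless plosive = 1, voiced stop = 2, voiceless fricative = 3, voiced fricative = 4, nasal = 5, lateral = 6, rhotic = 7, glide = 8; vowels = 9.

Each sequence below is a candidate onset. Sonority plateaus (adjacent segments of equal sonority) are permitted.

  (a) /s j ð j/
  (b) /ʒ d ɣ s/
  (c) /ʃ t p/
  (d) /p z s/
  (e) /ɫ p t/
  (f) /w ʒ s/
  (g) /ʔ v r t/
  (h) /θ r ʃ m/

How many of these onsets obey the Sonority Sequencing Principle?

0

(a) /s j ð j/: profile 3-8-4-8 — violates.
(b) /ʒ d ɣ s/: profile 4-2-4-3 — violates.
(c) /ʃ t p/: profile 3-1-1 — violates.
(d) /p z s/: profile 1-4-3 — violates.
(e) /ɫ p t/: profile 6-1-1 — violates.
(f) /w ʒ s/: profile 8-4-3 — violates.
(g) /ʔ v r t/: profile 1-4-7-1 — violates.
(h) /θ r ʃ m/: profile 3-7-3-5 — violates.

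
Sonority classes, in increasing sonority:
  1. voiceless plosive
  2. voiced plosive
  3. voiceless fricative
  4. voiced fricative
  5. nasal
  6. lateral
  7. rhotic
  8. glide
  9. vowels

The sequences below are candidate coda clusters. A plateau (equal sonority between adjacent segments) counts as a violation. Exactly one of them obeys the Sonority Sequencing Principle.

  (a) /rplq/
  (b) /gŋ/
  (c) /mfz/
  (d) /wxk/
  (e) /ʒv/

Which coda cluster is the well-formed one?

d

(a) sonority 7-1-6-1: ill-formed.
(b) sonority 2-5: ill-formed.
(c) sonority 5-3-4: ill-formed.
(d) sonority 8-3-1: well-formed.
(e) sonority 4-4: ill-formed.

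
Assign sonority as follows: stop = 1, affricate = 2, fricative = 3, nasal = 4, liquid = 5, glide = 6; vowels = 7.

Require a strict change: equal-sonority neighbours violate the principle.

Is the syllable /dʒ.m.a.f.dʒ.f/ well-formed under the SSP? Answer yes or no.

Onset: /dʒ/ is an affricate (sonority 2), /m/ is a nasal (sonority 4); then the nucleus /a/ (sonority 7).
Onset profile 2-4-7 — rises to the nucleus.
Coda: /f/ is a fricative (sonority 3), /dʒ/ is an affricate (sonority 2), /f/ is a fricative (sonority 3).
Coda profile 7-3-2-3 — does not strictly fall throughout.

no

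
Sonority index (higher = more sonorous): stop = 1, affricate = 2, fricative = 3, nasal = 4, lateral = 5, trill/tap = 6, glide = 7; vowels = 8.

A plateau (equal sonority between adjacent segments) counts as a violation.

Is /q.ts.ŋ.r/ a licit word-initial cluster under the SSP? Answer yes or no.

/q/ — stop, sonority 1.
/ts/ — affricate, sonority 2.
/ŋ/ — nasal, sonority 4.
/r/ — trill/tap, sonority 6.
The profile 1-2-4-6 strictly rises, so the word-initial cluster satisfies the SSP.

yes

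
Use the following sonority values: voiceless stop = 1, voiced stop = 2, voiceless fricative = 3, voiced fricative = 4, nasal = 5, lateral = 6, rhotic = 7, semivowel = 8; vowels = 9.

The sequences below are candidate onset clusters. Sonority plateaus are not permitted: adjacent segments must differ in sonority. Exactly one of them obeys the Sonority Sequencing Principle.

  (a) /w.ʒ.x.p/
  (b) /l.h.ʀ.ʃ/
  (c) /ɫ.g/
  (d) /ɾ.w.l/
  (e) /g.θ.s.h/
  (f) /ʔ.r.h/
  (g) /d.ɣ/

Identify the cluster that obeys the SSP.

g

(a) /w.ʒ.x.p/: profile 8-4-3-1 — violates.
(b) /l.h.ʀ.ʃ/: profile 6-3-7-3 — violates.
(c) /ɫ.g/: profile 6-2 — violates.
(d) /ɾ.w.l/: profile 7-8-6 — violates.
(e) /g.θ.s.h/: profile 2-3-3-3 — violates.
(f) /ʔ.r.h/: profile 1-7-3 — violates.
(g) /d.ɣ/: profile 2-4 — obeys.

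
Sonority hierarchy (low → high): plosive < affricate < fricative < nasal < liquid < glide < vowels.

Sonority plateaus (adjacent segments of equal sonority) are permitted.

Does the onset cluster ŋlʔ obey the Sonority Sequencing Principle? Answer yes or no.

no

/ŋ/ — nasal, sonority 4.
/l/ — liquid, sonority 5.
/ʔ/ — plosive, sonority 1.
The profile is 4-5-1. Between /l/ (5) and /ʔ/ (1) sonority does not rise, so the cluster violates the SSP.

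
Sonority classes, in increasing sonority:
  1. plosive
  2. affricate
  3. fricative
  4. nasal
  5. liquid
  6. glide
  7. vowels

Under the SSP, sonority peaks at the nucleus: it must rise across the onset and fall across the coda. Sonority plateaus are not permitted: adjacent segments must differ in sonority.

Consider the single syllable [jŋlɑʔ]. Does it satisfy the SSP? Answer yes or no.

no

Onset: /j/ is a glide (sonority 6), /ŋ/ is a nasal (sonority 4), /l/ is a liquid (sonority 5); then the nucleus /ɑ/ (sonority 7).
Onset profile 6-4-5-7 — does not strictly rise throughout.
Coda: /ʔ/ is a plosive (sonority 1).
Coda profile 7-1 — falls from the nucleus.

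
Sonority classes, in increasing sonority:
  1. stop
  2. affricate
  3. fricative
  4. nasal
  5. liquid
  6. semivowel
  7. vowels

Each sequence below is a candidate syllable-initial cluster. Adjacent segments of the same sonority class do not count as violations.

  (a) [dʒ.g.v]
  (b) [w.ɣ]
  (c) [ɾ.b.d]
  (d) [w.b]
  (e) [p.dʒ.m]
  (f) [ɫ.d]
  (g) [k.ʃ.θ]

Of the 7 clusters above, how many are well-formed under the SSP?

2

(a) 2-1-3 → violates
(b) 6-3 → violates
(c) 5-1-1 → violates
(d) 6-1 → violates
(e) 1-2-4 → obeys
(f) 5-1 → violates
(g) 1-3-3 → obeys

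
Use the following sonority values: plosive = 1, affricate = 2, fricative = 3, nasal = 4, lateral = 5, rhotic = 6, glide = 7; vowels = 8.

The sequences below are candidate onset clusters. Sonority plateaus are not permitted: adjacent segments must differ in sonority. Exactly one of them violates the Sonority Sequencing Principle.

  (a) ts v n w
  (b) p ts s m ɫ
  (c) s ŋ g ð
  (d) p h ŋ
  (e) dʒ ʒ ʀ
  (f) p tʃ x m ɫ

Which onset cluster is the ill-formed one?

c

(a) 2-3-4-7 → obeys
(b) 1-2-3-4-5 → obeys
(c) 3-4-1-3 → violates
(d) 1-3-4 → obeys
(e) 2-3-6 → obeys
(f) 1-2-3-4-5 → obeys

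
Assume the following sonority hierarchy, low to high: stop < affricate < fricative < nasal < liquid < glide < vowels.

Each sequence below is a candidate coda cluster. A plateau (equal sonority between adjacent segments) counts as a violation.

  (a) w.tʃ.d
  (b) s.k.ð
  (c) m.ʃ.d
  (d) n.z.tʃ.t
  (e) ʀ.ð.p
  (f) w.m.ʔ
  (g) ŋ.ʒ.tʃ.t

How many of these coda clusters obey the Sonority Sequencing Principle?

6

(a) 6-2-1 → obeys
(b) 3-1-3 → violates
(c) 4-3-1 → obeys
(d) 4-3-2-1 → obeys
(e) 5-3-1 → obeys
(f) 6-4-1 → obeys
(g) 4-3-2-1 → obeys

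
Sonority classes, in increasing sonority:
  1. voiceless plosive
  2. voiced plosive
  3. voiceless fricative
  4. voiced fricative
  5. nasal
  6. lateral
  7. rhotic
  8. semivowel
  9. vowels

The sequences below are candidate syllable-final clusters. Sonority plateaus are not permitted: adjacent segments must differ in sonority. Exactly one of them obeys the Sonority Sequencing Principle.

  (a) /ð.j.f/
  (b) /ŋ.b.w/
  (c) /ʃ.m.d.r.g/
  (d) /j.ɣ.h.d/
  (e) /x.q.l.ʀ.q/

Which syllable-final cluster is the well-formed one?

(a) /ð.j.f/: profile 4-8-3 — violates.
(b) /ŋ.b.w/: profile 5-2-8 — violates.
(c) /ʃ.m.d.r.g/: profile 3-5-2-7-2 — violates.
(d) /j.ɣ.h.d/: profile 8-4-3-2 — obeys.
(e) /x.q.l.ʀ.q/: profile 3-1-6-7-1 — violates.

d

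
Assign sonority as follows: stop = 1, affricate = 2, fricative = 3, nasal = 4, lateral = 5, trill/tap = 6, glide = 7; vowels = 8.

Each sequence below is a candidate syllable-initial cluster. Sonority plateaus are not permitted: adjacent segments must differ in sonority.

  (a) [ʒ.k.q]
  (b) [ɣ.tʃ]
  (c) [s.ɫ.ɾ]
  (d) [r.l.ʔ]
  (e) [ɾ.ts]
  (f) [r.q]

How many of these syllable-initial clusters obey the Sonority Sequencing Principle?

(a) [ʒ.k.q]: profile 3-1-1 — violates.
(b) [ɣ.tʃ]: profile 3-2 — violates.
(c) [s.ɫ.ɾ]: profile 3-5-6 — obeys.
(d) [r.l.ʔ]: profile 6-5-1 — violates.
(e) [ɾ.ts]: profile 6-2 — violates.
(f) [r.q]: profile 6-1 — violates.

1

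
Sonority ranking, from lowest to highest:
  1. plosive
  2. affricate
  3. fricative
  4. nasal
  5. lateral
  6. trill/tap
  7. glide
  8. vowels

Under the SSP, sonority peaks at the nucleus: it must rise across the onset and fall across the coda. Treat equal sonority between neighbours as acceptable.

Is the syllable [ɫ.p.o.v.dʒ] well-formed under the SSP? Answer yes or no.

Onset: /ɫ/ is a lateral (sonority 5), /p/ is a plosive (sonority 1); then the nucleus /o/ (sonority 8).
Onset profile 5-1-8 — does not rise throughout.
Coda: /v/ is a fricative (sonority 3), /dʒ/ is an affricate (sonority 2).
Coda profile 8-3-2 — falls from the nucleus.

no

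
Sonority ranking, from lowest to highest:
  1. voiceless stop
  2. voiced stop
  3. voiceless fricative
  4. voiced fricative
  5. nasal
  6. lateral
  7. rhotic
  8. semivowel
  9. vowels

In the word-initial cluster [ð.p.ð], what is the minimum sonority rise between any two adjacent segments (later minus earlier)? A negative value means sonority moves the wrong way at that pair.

-3

/ð/ is a voiced fricative (sonority 4).
/p/ is a voiceless stop (sonority 1).
/ð/ is a voiced fricative (sonority 4).
/ð/→/p/: change -3.
/p/→/ð/: change +3.
Minimum = -3.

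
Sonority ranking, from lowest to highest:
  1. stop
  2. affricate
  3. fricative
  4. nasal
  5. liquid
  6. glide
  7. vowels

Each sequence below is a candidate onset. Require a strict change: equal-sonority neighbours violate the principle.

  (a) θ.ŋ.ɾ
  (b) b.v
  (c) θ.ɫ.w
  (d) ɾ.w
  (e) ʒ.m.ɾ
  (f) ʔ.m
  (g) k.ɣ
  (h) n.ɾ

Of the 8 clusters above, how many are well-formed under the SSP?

8

(a) θ.ŋ.ɾ: profile 3-4-5 — obeys.
(b) b.v: profile 1-3 — obeys.
(c) θ.ɫ.w: profile 3-5-6 — obeys.
(d) ɾ.w: profile 5-6 — obeys.
(e) ʒ.m.ɾ: profile 3-4-5 — obeys.
(f) ʔ.m: profile 1-4 — obeys.
(g) k.ɣ: profile 1-3 — obeys.
(h) n.ɾ: profile 4-5 — obeys.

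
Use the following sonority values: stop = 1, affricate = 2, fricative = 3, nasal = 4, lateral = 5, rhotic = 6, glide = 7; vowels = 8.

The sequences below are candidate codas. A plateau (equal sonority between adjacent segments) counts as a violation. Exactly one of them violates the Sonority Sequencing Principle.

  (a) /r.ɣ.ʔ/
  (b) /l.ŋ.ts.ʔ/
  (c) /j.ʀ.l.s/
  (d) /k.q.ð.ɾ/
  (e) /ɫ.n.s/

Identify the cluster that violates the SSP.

d

(a) 6-3-1 → obeys
(b) 5-4-2-1 → obeys
(c) 7-6-5-3 → obeys
(d) 1-1-3-6 → violates
(e) 5-4-3 → obeys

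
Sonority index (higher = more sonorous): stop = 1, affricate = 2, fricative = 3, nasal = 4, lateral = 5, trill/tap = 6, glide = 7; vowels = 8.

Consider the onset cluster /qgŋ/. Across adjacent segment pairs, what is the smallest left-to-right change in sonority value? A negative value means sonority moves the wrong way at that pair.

0

/q/: stop = 1.
/g/: stop = 1.
/ŋ/: nasal = 4.
/q/→/g/: change +0.
/g/→/ŋ/: change +3.
Minimum = 0.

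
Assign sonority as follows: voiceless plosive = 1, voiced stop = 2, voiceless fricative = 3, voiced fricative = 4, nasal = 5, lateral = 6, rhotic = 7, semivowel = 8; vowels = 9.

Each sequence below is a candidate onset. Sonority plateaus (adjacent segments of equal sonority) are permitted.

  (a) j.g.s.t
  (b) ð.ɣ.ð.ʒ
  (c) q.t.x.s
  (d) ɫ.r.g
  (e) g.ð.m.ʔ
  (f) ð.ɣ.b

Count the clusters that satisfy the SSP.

2

(a) j.g.s.t: profile 8-2-3-1 — violates.
(b) ð.ɣ.ð.ʒ: profile 4-4-4-4 — obeys.
(c) q.t.x.s: profile 1-1-3-3 — obeys.
(d) ɫ.r.g: profile 6-7-2 — violates.
(e) g.ð.m.ʔ: profile 2-4-5-1 — violates.
(f) ð.ɣ.b: profile 4-4-2 — violates.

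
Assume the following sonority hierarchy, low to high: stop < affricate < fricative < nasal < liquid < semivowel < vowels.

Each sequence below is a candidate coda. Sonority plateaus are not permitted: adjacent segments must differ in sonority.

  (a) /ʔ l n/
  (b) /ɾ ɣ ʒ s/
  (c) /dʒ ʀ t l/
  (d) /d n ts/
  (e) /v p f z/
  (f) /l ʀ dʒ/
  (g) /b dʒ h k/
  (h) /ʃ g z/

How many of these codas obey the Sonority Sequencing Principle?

0

(a) 1-5-4 → violates
(b) 5-3-3-3 → violates
(c) 2-5-1-5 → violates
(d) 1-4-2 → violates
(e) 3-1-3-3 → violates
(f) 5-5-2 → violates
(g) 1-2-3-1 → violates
(h) 3-1-3 → violates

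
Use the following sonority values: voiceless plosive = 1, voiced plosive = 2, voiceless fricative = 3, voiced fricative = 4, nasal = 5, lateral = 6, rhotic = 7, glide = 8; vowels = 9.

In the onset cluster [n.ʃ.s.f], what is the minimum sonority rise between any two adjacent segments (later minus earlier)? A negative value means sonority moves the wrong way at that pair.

/n/ — nasal, sonority 5.
/ʃ/ — voiceless fricative, sonority 3.
/s/ — voiceless fricative, sonority 3.
/f/ — voiceless fricative, sonority 3.
/n/→/ʃ/: change -2.
/ʃ/→/s/: change +0.
/s/→/f/: change +0.
Minimum = -2.

-2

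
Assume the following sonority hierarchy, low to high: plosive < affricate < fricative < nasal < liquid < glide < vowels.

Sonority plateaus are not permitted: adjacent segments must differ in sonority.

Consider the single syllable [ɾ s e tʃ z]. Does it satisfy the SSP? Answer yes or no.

no

Onset: /ɾ/ is a liquid (sonority 5), /s/ is a fricative (sonority 3); then the nucleus /e/ (sonority 7).
Onset profile 5-3-7 — does not strictly rise throughout.
Coda: /tʃ/ is an affricate (sonority 2), /z/ is a fricative (sonority 3).
Coda profile 7-2-3 — does not strictly fall throughout.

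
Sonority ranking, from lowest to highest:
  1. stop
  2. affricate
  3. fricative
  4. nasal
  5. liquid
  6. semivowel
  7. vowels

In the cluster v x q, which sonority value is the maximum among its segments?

/v/ is a fricative (sonority 3).
/x/ is a fricative (sonority 3).
/q/ is a stop (sonority 1).
The maximum is 3.

3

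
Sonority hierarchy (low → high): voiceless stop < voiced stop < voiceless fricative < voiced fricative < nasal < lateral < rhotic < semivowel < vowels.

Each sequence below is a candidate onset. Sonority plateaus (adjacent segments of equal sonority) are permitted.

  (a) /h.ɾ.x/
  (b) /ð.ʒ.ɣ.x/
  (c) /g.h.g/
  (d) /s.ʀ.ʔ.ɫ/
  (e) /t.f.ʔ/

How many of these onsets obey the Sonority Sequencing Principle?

0

(a) sonority 3-7-3: ill-formed.
(b) sonority 4-4-4-3: ill-formed.
(c) sonority 2-3-2: ill-formed.
(d) sonority 3-7-1-6: ill-formed.
(e) sonority 1-3-1: ill-formed.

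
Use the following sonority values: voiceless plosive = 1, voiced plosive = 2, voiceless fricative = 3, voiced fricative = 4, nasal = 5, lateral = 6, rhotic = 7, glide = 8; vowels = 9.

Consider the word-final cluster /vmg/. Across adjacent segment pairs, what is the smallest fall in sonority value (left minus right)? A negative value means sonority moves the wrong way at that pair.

/v/ — voiced fricative, sonority 4.
/m/ — nasal, sonority 5.
/g/ — voiced plosive, sonority 2.
/v/→/m/: change -1.
/m/→/g/: change +3.
Minimum = -1.

-1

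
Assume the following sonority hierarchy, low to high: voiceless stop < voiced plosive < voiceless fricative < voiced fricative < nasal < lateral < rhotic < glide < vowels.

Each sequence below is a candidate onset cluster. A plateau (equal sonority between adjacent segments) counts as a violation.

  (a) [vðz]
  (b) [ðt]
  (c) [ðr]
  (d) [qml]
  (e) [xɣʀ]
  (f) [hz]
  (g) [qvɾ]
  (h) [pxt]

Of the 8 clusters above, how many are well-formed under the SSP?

(a) sonority 4-4-4: ill-formed.
(b) sonority 4-1: ill-formed.
(c) sonority 4-7: well-formed.
(d) sonority 1-5-6: well-formed.
(e) sonority 3-4-7: well-formed.
(f) sonority 3-4: well-formed.
(g) sonority 1-4-7: well-formed.
(h) sonority 1-3-1: ill-formed.

5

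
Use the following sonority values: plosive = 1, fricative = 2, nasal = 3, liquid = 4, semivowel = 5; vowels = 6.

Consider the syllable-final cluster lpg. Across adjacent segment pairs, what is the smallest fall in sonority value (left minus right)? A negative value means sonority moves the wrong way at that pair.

0

/l/ — liquid, sonority 4.
/p/ — plosive, sonority 1.
/g/ — plosive, sonority 1.
/l/→/p/: change +3.
/p/→/g/: change +0.
Minimum = 0.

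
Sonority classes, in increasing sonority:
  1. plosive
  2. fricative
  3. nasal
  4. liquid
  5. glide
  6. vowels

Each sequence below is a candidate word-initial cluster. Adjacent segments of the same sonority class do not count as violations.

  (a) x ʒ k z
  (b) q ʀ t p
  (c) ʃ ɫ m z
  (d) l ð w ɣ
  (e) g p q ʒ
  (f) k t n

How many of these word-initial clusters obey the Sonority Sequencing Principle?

2

(a) 2-2-1-2 → violates
(b) 1-4-1-1 → violates
(c) 2-4-3-2 → violates
(d) 4-2-5-2 → violates
(e) 1-1-1-2 → obeys
(f) 1-1-3 → obeys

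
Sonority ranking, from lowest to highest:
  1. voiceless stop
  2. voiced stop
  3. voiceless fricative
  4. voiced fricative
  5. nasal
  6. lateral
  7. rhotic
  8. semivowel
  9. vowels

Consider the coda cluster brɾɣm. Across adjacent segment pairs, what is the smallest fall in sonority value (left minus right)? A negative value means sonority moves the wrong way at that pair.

-5

/b/: voiced stop = 2.
/r/: rhotic = 7.
/ɾ/: rhotic = 7.
/ɣ/: voiced fricative = 4.
/m/: nasal = 5.
/b/→/r/: change -5.
/r/→/ɾ/: change +0.
/ɾ/→/ɣ/: change +3.
/ɣ/→/m/: change -1.
Minimum = -5.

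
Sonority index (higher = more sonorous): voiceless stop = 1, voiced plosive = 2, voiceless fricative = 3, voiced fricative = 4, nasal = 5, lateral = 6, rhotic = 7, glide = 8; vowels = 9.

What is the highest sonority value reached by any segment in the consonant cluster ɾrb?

/ɾ/ is a rhotic (sonority 7).
/r/ is a rhotic (sonority 7).
/b/ is a voiced plosive (sonority 2).
The maximum is 7.

7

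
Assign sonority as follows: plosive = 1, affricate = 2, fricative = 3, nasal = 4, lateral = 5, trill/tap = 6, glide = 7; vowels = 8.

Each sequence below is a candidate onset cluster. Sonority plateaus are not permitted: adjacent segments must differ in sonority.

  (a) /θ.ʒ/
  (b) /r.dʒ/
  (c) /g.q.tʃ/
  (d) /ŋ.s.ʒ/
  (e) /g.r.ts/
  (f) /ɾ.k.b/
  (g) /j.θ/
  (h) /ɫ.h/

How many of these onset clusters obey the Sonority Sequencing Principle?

(a) sonority 3-3: ill-formed.
(b) sonority 6-2: ill-formed.
(c) sonority 1-1-2: ill-formed.
(d) sonority 4-3-3: ill-formed.
(e) sonority 1-6-2: ill-formed.
(f) sonority 6-1-1: ill-formed.
(g) sonority 7-3: ill-formed.
(h) sonority 5-3: ill-formed.

0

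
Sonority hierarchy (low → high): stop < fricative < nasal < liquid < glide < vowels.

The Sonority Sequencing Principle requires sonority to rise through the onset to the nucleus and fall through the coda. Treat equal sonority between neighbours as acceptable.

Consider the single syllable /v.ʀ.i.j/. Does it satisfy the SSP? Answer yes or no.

Onset: /v/ is a fricative (sonority 2), /ʀ/ is a liquid (sonority 4); then the nucleus /i/ (sonority 6).
Onset profile 2-4-6 — rises to the nucleus.
Coda: /j/ is a glide (sonority 5).
Coda profile 6-5 — falls from the nucleus.

yes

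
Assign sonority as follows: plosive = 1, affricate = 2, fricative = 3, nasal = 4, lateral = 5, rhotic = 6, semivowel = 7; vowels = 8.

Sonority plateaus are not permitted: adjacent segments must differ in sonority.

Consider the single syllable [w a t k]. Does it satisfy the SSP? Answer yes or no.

Onset: /w/ is a semivowel (sonority 7); then the nucleus /a/ (sonority 8).
Onset profile 7-8 — rises to the nucleus.
Coda: /t/ is a plosive (sonority 1), /k/ is a plosive (sonority 1).
Coda profile 8-1-1 — does not strictly fall throughout.

no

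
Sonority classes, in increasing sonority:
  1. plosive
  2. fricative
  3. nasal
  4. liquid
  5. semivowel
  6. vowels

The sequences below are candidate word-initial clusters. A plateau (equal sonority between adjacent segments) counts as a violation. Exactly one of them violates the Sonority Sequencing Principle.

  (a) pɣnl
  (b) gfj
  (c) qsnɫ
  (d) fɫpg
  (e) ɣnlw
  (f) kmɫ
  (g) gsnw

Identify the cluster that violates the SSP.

(a) sonority 1-2-3-4: well-formed.
(b) sonority 1-2-5: well-formed.
(c) sonority 1-2-3-4: well-formed.
(d) sonority 2-4-1-1: ill-formed.
(e) sonority 2-3-4-5: well-formed.
(f) sonority 1-3-4: well-formed.
(g) sonority 1-2-3-5: well-formed.

d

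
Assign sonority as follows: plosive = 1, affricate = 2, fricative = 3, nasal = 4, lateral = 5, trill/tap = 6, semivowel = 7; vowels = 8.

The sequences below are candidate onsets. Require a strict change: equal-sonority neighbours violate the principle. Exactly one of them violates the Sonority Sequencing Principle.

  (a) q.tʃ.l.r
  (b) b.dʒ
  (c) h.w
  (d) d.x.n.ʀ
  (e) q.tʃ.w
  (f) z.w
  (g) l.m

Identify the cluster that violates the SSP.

g

(a) q.tʃ.l.r: profile 1-2-5-6 — obeys.
(b) b.dʒ: profile 1-2 — obeys.
(c) h.w: profile 3-7 — obeys.
(d) d.x.n.ʀ: profile 1-3-4-6 — obeys.
(e) q.tʃ.w: profile 1-2-7 — obeys.
(f) z.w: profile 3-7 — obeys.
(g) l.m: profile 5-4 — violates.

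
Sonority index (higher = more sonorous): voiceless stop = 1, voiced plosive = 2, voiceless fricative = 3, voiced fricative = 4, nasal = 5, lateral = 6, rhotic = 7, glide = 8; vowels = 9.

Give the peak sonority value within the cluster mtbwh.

/m/: nasal = 5.
/t/: voiceless stop = 1.
/b/: voiced plosive = 2.
/w/: glide = 8.
/h/: voiceless fricative = 3.
The maximum is 8.

8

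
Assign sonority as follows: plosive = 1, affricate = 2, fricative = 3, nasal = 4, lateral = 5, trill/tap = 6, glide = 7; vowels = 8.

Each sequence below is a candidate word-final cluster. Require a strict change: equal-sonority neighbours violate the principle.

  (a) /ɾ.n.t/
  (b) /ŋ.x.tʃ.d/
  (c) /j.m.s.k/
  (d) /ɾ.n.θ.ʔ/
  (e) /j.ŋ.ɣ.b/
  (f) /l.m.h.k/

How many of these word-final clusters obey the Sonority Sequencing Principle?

6

(a) /ɾ.n.t/: profile 6-4-1 — obeys.
(b) /ŋ.x.tʃ.d/: profile 4-3-2-1 — obeys.
(c) /j.m.s.k/: profile 7-4-3-1 — obeys.
(d) /ɾ.n.θ.ʔ/: profile 6-4-3-1 — obeys.
(e) /j.ŋ.ɣ.b/: profile 7-4-3-1 — obeys.
(f) /l.m.h.k/: profile 5-4-3-1 — obeys.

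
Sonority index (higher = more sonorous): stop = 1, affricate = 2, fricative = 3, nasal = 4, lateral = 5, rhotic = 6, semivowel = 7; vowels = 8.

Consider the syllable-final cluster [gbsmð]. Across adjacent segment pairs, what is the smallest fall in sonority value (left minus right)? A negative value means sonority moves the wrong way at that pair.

-2

/g/: stop = 1.
/b/: stop = 1.
/s/: fricative = 3.
/m/: nasal = 4.
/ð/: fricative = 3.
/g/→/b/: change +0.
/b/→/s/: change -2.
/s/→/m/: change -1.
/m/→/ð/: change +1.
Minimum = -2.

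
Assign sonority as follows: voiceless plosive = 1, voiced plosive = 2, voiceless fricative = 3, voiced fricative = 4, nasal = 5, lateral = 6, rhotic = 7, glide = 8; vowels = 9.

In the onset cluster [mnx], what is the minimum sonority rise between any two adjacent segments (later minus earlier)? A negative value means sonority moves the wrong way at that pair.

-2

/m/ — nasal, sonority 5.
/n/ — nasal, sonority 5.
/x/ — voiceless fricative, sonority 3.
/m/→/n/: change +0.
/n/→/x/: change -2.
Minimum = -2.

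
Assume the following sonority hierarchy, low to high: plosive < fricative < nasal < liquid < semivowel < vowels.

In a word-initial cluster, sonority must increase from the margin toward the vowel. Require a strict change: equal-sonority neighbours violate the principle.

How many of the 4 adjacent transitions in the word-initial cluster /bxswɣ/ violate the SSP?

2

/b/ — plosive, sonority 1.
/x/ — fricative, sonority 2.
/s/ — fricative, sonority 2.
/w/ — semivowel, sonority 5.
/ɣ/ — fricative, sonority 2.
/b/→/x/: 1→2 (rises) — ok.
/x/→/s/: 2→2 (plateau) — violation.
/s/→/w/: 2→5 (rises) — ok.
/w/→/ɣ/: 5→2 (does not rise) — violation.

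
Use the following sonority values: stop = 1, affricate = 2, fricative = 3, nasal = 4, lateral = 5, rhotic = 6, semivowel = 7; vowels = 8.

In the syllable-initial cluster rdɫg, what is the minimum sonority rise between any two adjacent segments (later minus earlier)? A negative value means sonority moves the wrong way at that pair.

-5

/r/ — rhotic, sonority 6.
/d/ — stop, sonority 1.
/ɫ/ — lateral, sonority 5.
/g/ — stop, sonority 1.
/r/→/d/: change -5.
/d/→/ɫ/: change +4.
/ɫ/→/g/: change -4.
Minimum = -5.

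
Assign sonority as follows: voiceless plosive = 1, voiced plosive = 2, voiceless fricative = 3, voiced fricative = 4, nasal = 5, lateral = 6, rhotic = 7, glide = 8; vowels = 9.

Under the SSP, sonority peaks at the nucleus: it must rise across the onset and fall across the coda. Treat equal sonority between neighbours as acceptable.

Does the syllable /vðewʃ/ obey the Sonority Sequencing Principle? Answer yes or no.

Onset: /v/ is a voiced fricative (sonority 4), /ð/ is a voiced fricative (sonority 4); then the nucleus /e/ (sonority 9).
Onset profile 4-4-9 — rises to the nucleus.
Coda: /w/ is a glide (sonority 8), /ʃ/ is a voiceless fricative (sonority 3).
Coda profile 9-8-3 — falls from the nucleus.

yes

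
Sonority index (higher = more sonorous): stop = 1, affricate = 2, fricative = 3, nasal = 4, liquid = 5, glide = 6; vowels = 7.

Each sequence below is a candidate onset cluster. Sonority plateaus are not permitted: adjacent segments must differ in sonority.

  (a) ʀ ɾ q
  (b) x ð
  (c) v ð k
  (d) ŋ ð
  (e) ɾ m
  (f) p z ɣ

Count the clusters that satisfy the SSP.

(a) sonority 5-5-1: ill-formed.
(b) sonority 3-3: ill-formed.
(c) sonority 3-3-1: ill-formed.
(d) sonority 4-3: ill-formed.
(e) sonority 5-4: ill-formed.
(f) sonority 1-3-3: ill-formed.

0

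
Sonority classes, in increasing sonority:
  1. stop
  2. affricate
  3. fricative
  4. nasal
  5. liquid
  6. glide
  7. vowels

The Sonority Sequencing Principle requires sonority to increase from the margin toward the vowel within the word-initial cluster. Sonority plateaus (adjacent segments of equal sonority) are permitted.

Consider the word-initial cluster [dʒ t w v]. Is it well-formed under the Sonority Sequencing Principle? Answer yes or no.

no

/dʒ/ is an affricate (sonority 2).
/t/ is a stop (sonority 1).
/w/ is a glide (sonority 6).
/v/ is a fricative (sonority 3).
The profile is 2-1-6-3. Between /dʒ/ (2) and /t/ (1) sonority does not rise, so the cluster violates the SSP.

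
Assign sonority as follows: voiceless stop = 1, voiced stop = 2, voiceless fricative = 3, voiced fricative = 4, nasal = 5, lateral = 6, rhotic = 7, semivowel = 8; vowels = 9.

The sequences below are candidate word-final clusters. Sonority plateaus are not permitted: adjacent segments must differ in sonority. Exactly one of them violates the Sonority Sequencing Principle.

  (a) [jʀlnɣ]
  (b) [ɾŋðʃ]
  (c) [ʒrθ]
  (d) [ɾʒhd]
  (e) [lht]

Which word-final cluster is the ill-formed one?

(a) 8-7-6-5-4 → obeys
(b) 7-5-4-3 → obeys
(c) 4-7-3 → violates
(d) 7-4-3-2 → obeys
(e) 6-3-1 → obeys

c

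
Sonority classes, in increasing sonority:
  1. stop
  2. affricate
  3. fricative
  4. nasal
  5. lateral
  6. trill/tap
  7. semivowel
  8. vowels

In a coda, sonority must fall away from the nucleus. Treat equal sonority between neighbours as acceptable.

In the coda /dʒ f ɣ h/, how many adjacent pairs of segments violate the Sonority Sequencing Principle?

/dʒ/ is an affricate (sonority 2).
/f/ is a fricative (sonority 3).
/ɣ/ is a fricative (sonority 3).
/h/ is a fricative (sonority 3).
/dʒ/→/f/: 2→3 (does not fall) — violation.
/f/→/ɣ/: 3→3 (plateau, allowed) — ok.
/ɣ/→/h/: 3→3 (plateau, allowed) — ok.

1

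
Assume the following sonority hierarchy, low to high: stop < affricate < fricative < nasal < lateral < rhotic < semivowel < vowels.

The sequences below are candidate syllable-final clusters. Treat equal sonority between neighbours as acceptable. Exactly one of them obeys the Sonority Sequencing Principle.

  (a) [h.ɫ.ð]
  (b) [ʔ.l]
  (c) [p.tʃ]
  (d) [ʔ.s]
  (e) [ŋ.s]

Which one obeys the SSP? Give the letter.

e

(a) 3-5-3 → violates
(b) 1-5 → violates
(c) 1-2 → violates
(d) 1-3 → violates
(e) 4-3 → obeys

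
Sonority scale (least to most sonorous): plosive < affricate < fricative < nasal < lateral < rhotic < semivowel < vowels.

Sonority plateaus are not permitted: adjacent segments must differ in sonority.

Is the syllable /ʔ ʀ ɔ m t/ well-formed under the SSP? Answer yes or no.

yes

Onset: /ʔ/ is a plosive (sonority 1), /ʀ/ is a rhotic (sonority 6); then the nucleus /ɔ/ (sonority 8).
Onset profile 1-6-8 — rises to the nucleus.
Coda: /m/ is a nasal (sonority 4), /t/ is a plosive (sonority 1).
Coda profile 8-4-1 — falls from the nucleus.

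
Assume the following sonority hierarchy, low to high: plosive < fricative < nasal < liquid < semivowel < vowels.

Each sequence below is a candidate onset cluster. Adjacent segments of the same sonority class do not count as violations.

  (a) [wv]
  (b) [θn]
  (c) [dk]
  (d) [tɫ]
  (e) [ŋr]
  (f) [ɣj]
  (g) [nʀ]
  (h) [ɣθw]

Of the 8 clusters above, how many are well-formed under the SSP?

7

(a) [wv]: profile 5-2 — violates.
(b) [θn]: profile 2-3 — obeys.
(c) [dk]: profile 1-1 — obeys.
(d) [tɫ]: profile 1-4 — obeys.
(e) [ŋr]: profile 3-4 — obeys.
(f) [ɣj]: profile 2-5 — obeys.
(g) [nʀ]: profile 3-4 — obeys.
(h) [ɣθw]: profile 2-2-5 — obeys.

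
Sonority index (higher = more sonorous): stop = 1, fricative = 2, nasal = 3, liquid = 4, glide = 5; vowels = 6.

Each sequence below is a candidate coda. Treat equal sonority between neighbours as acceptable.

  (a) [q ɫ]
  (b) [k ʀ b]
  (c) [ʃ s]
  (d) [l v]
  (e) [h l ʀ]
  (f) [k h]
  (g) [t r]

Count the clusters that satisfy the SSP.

2

(a) 1-4 → violates
(b) 1-4-1 → violates
(c) 2-2 → obeys
(d) 4-2 → obeys
(e) 2-4-4 → violates
(f) 1-2 → violates
(g) 1-4 → violates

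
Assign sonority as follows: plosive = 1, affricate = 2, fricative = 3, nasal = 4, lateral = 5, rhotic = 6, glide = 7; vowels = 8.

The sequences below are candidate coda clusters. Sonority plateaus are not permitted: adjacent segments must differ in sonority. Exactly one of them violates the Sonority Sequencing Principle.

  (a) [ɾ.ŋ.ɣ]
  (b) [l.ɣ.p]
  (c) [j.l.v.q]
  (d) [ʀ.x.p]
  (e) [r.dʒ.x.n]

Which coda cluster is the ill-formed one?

(a) 6-4-3 → obeys
(b) 5-3-1 → obeys
(c) 7-5-3-1 → obeys
(d) 6-3-1 → obeys
(e) 6-2-3-4 → violates

e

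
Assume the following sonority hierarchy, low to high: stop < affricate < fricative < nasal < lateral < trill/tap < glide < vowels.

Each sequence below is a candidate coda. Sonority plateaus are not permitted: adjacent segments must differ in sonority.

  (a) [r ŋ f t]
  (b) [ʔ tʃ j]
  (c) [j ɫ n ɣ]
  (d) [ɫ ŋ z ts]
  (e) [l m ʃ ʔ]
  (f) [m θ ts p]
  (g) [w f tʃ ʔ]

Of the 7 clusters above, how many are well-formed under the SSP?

6

(a) [r ŋ f t]: profile 6-4-3-1 — obeys.
(b) [ʔ tʃ j]: profile 1-2-7 — violates.
(c) [j ɫ n ɣ]: profile 7-5-4-3 — obeys.
(d) [ɫ ŋ z ts]: profile 5-4-3-2 — obeys.
(e) [l m ʃ ʔ]: profile 5-4-3-1 — obeys.
(f) [m θ ts p]: profile 4-3-2-1 — obeys.
(g) [w f tʃ ʔ]: profile 7-3-2-1 — obeys.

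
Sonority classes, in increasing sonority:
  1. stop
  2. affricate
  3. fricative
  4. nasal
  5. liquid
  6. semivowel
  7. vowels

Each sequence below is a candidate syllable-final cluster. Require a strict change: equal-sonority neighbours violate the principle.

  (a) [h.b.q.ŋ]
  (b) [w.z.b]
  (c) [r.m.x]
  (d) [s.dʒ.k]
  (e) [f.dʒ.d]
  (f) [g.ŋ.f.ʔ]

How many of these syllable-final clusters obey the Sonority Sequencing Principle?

4

(a) sonority 3-1-1-4: ill-formed.
(b) sonority 6-3-1: well-formed.
(c) sonority 5-4-3: well-formed.
(d) sonority 3-2-1: well-formed.
(e) sonority 3-2-1: well-formed.
(f) sonority 1-4-3-1: ill-formed.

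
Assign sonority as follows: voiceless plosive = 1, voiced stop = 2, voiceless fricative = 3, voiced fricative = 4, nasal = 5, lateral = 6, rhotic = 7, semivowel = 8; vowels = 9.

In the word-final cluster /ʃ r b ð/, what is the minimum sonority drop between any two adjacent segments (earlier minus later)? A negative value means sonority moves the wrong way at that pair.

-4

/ʃ/ — voiceless fricative, sonority 3.
/r/ — rhotic, sonority 7.
/b/ — voiced stop, sonority 2.
/ð/ — voiced fricative, sonority 4.
/ʃ/→/r/: change -4.
/r/→/b/: change +5.
/b/→/ð/: change -2.
Minimum = -4.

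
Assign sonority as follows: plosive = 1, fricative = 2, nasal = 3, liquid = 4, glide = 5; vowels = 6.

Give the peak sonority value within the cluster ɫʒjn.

5

/ɫ/ — liquid, sonority 4.
/ʒ/ — fricative, sonority 2.
/j/ — glide, sonority 5.
/n/ — nasal, sonority 3.
The maximum is 5.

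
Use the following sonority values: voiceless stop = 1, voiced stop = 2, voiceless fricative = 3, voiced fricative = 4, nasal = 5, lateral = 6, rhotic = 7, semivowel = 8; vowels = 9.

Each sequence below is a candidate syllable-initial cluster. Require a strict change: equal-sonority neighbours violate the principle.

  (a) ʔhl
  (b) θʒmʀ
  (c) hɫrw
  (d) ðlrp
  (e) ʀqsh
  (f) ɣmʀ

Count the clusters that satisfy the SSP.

4

(a) ʔhl: profile 1-3-6 — obeys.
(b) θʒmʀ: profile 3-4-5-7 — obeys.
(c) hɫrw: profile 3-6-7-8 — obeys.
(d) ðlrp: profile 4-6-7-1 — violates.
(e) ʀqsh: profile 7-1-3-3 — violates.
(f) ɣmʀ: profile 4-5-7 — obeys.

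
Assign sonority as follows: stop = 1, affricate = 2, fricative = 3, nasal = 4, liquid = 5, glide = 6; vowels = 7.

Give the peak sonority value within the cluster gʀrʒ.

5

/g/ is a stop (sonority 1).
/ʀ/ is a liquid (sonority 5).
/r/ is a liquid (sonority 5).
/ʒ/ is a fricative (sonority 3).
The maximum is 5.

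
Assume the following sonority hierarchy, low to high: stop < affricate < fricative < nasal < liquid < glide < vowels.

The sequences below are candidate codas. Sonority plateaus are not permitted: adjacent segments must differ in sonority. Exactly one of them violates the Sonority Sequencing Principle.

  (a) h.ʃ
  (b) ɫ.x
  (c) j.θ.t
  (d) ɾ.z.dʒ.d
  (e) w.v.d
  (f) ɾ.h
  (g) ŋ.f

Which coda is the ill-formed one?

(a) sonority 3-3: ill-formed.
(b) sonority 5-3: well-formed.
(c) sonority 6-3-1: well-formed.
(d) sonority 5-3-2-1: well-formed.
(e) sonority 6-3-1: well-formed.
(f) sonority 5-3: well-formed.
(g) sonority 4-3: well-formed.

a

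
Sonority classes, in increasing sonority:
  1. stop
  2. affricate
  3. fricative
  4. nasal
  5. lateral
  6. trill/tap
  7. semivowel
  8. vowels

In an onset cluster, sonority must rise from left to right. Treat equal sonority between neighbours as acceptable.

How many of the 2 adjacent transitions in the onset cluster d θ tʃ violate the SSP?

1

/d/ is a stop (sonority 1).
/θ/ is a fricative (sonority 3).
/tʃ/ is an affricate (sonority 2).
/d/→/θ/: 1→3 (rises) — ok.
/θ/→/tʃ/: 3→2 (does not rise) — violation.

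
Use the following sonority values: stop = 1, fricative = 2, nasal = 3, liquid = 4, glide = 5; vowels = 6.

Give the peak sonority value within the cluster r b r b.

/r/ — liquid, sonority 4.
/b/ — stop, sonority 1.
/r/ — liquid, sonority 4.
/b/ — stop, sonority 1.
The maximum is 4.

4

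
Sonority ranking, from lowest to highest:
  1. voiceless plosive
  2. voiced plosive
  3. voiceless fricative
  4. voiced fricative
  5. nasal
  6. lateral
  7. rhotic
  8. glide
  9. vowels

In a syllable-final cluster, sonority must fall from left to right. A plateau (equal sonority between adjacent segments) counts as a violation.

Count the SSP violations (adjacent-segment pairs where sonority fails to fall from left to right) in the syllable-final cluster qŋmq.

2

/q/ — voiceless plosive, sonority 1.
/ŋ/ — nasal, sonority 5.
/m/ — nasal, sonority 5.
/q/ — voiceless plosive, sonority 1.
/q/→/ŋ/: 1→5 (does not fall) — violation.
/ŋ/→/m/: 5→5 (plateau) — violation.
/m/→/q/: 5→1 (falls) — ok.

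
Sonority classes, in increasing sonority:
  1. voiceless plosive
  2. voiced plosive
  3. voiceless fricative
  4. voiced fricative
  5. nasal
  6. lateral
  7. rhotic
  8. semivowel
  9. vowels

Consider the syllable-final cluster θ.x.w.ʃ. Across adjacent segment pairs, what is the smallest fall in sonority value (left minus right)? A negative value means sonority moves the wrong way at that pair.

-5

/θ/ — voiceless fricative, sonority 3.
/x/ — voiceless fricative, sonority 3.
/w/ — semivowel, sonority 8.
/ʃ/ — voiceless fricative, sonority 3.
/θ/→/x/: change +0.
/x/→/w/: change -5.
/w/→/ʃ/: change +5.
Minimum = -5.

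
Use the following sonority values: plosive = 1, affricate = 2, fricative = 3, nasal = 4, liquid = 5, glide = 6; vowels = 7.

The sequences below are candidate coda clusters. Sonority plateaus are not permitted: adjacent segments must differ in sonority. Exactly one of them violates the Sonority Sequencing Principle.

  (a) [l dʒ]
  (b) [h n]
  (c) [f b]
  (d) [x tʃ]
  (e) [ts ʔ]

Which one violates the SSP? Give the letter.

(a) 5-2 → obeys
(b) 3-4 → violates
(c) 3-1 → obeys
(d) 3-2 → obeys
(e) 2-1 → obeys

b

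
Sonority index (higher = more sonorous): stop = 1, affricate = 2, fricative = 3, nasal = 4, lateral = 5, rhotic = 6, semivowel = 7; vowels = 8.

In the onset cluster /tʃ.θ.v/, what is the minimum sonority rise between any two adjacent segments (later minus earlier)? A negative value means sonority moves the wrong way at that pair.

/tʃ/ — affricate, sonority 2.
/θ/ — fricative, sonority 3.
/v/ — fricative, sonority 3.
/tʃ/→/θ/: change +1.
/θ/→/v/: change +0.
Minimum = 0.

0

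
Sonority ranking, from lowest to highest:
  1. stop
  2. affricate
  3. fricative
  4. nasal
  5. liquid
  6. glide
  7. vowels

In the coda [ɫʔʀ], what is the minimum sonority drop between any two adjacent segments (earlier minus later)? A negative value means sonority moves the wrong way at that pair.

/ɫ/ is a liquid (sonority 5).
/ʔ/ is a stop (sonority 1).
/ʀ/ is a liquid (sonority 5).
/ɫ/→/ʔ/: change +4.
/ʔ/→/ʀ/: change -4.
Minimum = -4.

-4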